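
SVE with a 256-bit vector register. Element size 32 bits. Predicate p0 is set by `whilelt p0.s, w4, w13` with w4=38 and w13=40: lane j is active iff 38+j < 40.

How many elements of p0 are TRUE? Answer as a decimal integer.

vl = 2

256-bit reg / 32-bit elem → 8 lanes
p0[j] = (38+j < 40); true for j=0..1 → 2 lanes set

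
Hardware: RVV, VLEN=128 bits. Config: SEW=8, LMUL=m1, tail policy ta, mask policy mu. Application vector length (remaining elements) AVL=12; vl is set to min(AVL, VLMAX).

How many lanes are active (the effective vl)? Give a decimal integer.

VLMAX = (128 × 1) / 8 = 16 lanes
AVL=12 ≤ VLMAX=16, so vl = 12

vl = 12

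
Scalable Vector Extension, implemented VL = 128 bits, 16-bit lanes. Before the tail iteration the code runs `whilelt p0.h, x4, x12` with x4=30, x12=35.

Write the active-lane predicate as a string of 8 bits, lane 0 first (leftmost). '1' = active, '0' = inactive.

128-bit reg / 16-bit elem → 8 lanes
whilelt: lane j active iff 30+j < 35 → j < 5 → 5 active
bits (lane 0 leftmost): 11111000

predicate = 11111000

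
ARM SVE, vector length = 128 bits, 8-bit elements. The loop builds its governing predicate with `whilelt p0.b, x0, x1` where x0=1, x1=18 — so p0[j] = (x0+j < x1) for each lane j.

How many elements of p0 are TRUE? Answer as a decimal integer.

vl = 16

128-bit reg / 8-bit elem → 16 lanes
active while 1+j < 18, i.e. j ∈ [0,17) capped at 16 ⇒ 16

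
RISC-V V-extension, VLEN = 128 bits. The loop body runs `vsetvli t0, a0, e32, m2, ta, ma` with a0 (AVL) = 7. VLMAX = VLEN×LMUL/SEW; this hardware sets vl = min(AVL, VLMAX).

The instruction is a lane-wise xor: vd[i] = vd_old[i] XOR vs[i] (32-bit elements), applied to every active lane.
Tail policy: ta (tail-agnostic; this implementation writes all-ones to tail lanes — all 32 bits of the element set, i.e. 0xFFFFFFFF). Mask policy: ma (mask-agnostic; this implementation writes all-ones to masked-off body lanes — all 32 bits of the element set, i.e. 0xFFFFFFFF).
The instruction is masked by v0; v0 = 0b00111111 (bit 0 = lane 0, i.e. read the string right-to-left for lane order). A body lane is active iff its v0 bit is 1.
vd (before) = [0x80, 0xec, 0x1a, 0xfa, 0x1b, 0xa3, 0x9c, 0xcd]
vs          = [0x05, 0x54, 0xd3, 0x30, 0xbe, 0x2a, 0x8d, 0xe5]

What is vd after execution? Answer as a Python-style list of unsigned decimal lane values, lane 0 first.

VLMAX = (128 × 2) / 32 = 8 lanes
vl = min(AVL, VLMAX) = min(7, 8) = 7
[0] xor(0x80,0x05) = 0x85
[1] xor(0xec,0x54) = 0xb8
[2] xor(0x1a,0xd3) = 0xc9
[3] xor(0xfa,0x30) = 0xca
[4] xor(0x1b,0xbe) = 0xa5
[5] xor(0xa3,0x2a) = 0x89
[6] mask-off/ones = 0xffffffff
[7] tail/ones = 0xffffffff

vd = [133, 184, 201, 202, 165, 137, 4294967295, 4294967295]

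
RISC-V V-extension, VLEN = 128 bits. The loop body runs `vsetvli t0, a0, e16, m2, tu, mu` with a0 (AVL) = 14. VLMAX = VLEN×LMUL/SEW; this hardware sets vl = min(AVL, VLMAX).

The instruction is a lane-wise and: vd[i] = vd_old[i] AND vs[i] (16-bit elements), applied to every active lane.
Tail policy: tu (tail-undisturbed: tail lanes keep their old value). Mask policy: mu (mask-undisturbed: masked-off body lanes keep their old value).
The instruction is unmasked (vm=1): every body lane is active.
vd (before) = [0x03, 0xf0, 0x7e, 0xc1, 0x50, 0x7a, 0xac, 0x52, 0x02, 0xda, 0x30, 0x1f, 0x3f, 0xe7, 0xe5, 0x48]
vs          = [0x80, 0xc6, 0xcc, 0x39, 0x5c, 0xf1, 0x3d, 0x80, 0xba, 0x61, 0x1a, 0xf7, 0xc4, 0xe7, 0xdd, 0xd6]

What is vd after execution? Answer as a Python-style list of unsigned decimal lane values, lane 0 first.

VLMAX = (128 × 2) / 16 = 16 lanes
vl = min(AVL, VLMAX) = min(14, 16) = 14
vd[0] and(0x03,0x80) -> 0x00
vd[1] and(0xf0,0xc6) -> 0xc0
vd[2] and(0x7e,0xcc) -> 0x4c
vd[3] and(0xc1,0x39) -> 0x01
vd[4] and(0x50,0x5c) -> 0x50
vd[5] and(0x7a,0xf1) -> 0x70
vd[6] and(0xac,0x3d) -> 0x2c
vd[7] and(0x52,0x80) -> 0x00
vd[8] and(0x02,0xba) -> 0x02
vd[9] and(0xda,0x61) -> 0x40
vd[10] and(0x30,0x1a) -> 0x10
vd[11] and(0x1f,0xf7) -> 0x17
vd[12] and(0x3f,0xc4) -> 0x04
vd[13] and(0xe7,0xe7) -> 0xe7
vd[14] tail/keep -> 0xe5
vd[15] tail/keep -> 0x48

vd = [0, 192, 76, 1, 80, 112, 44, 0, 2, 64, 16, 23, 4, 231, 229, 72]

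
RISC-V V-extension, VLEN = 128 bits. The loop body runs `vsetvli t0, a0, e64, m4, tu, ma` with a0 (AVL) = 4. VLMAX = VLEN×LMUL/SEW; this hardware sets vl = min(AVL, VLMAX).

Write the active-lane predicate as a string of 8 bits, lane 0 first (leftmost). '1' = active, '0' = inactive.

VLMAX = VLEN×LMUL/SEW = 128×4/64 = 8
vl = min(AVL, VLMAX) = min(4, 8) = 4
bits (lane 0 leftmost): 11110000

predicate = 11110000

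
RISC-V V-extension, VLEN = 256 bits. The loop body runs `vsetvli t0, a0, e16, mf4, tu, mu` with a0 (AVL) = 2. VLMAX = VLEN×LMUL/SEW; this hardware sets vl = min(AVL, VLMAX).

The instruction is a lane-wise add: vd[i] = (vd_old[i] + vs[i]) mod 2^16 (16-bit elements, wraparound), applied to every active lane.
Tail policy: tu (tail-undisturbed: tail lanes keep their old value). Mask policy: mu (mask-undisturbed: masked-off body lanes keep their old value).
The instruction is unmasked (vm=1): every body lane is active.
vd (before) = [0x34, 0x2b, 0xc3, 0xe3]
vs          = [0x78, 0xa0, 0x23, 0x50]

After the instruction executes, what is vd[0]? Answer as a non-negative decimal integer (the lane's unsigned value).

vd[0] = 172

VLMAX = VLEN×LMUL/SEW = 256×1/4/16 = 4
AVL=2 ≤ VLMAX=4, so vl = 2
lane  0: add(0x34,0x78) ⇒ 0xac
lane  1: add(0x2b,0xa0) ⇒ 0xcb
lane  2: tail/keep ⇒ 0xc3
lane  3: tail/keep ⇒ 0xe3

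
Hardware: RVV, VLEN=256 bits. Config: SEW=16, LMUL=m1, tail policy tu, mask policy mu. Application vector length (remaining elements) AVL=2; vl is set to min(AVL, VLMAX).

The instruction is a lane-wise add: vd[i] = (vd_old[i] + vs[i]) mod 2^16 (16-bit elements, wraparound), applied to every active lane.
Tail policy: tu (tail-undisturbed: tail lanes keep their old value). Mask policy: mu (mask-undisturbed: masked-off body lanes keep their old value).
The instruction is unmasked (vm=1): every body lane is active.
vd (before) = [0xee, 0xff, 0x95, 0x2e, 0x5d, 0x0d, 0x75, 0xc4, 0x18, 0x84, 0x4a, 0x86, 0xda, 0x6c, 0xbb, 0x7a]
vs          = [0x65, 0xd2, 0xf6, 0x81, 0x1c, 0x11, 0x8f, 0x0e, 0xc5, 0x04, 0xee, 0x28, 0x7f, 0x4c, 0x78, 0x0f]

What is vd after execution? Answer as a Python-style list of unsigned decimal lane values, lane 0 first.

VLMAX = (256 × 1) / 16 = 16 lanes
vl = min(AVL, VLMAX) = min(2, 16) = 2
  i=0: add(0xee,0x65) → 339
  i=1: add(0xff,0xd2) → 465
  i=2: tail/keep → 149
  i=3: tail/keep → 46
  i=4: tail/keep → 93
  i=5: tail/keep → 13
  i=6: tail/keep → 117
  i=7: tail/keep → 196
  i=8: tail/keep → 24
  i=9: tail/keep → 132
  i=10: tail/keep → 74
  i=11: tail/keep → 134
  i=12: tail/keep → 218
  i=13: tail/keep → 108
  i=14: tail/keep → 187
  i=15: tail/keep → 122

vd = [339, 465, 149, 46, 93, 13, 117, 196, 24, 132, 74, 134, 218, 108, 187, 122]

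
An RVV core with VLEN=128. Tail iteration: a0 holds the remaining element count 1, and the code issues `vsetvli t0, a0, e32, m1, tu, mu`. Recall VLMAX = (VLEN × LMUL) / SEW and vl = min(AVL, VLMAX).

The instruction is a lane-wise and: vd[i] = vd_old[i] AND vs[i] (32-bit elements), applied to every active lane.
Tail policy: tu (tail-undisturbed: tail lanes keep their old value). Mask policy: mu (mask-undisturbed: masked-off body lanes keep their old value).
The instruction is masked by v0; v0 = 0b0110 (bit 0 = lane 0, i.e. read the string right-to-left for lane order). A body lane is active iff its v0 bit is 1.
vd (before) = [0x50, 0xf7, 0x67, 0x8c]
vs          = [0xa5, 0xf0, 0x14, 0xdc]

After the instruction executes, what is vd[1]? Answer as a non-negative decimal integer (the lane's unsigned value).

vd[1] = 247

lanes per group: 128·1/32 = 4
vl = min(AVL, VLMAX) = min(1, 4) = 1
vd[0] mask-off/keep -> 0x50
vd[1] tail/keep -> 0xf7
vd[2] tail/keep -> 0x67
vd[3] tail/keep -> 0x8c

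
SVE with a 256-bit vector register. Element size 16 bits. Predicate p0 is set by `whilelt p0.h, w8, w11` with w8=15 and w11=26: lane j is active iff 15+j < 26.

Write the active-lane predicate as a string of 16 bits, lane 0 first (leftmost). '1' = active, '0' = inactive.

lane count: 256 div 16 = 16
whilelt: lane j active iff 15+j < 26 → j < 11 → 11 active
bits (lane 0 leftmost): 1111111111100000

predicate = 1111111111100000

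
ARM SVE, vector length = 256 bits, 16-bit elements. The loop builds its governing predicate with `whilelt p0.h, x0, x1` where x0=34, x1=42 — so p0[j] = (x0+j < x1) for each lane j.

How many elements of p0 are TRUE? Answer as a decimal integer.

256-bit reg / 16-bit elem → 16 lanes
active while 34+j < 42, i.e. j ∈ [0,8) capped at 16 ⇒ 8

vl = 8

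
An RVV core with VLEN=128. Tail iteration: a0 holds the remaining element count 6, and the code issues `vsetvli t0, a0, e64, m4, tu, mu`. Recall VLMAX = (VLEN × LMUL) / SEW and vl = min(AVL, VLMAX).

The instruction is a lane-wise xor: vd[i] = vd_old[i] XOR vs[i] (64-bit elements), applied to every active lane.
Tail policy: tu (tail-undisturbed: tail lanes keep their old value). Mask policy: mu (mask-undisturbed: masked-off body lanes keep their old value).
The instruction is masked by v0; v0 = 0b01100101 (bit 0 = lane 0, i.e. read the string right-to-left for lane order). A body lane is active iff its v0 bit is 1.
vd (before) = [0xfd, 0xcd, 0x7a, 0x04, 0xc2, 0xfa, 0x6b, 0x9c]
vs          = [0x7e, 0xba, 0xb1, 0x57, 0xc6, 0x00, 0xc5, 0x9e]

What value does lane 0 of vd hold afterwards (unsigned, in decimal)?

vd[0] = 131

lanes per group: 128·4/64 = 8
vl ← min(6, 8) = 6
lane  0: xor(0xfd,0x7e) ⇒ 0x83
lane  1: mask-off/keep ⇒ 0xcd
lane  2: xor(0x7a,0xb1) ⇒ 0xcb
lane  3: mask-off/keep ⇒ 0x04
lane  4: mask-off/keep ⇒ 0xc2
lane  5: xor(0xfa,0x00) ⇒ 0xfa
lane  6: tail/keep ⇒ 0x6b
lane  7: tail/keep ⇒ 0x9c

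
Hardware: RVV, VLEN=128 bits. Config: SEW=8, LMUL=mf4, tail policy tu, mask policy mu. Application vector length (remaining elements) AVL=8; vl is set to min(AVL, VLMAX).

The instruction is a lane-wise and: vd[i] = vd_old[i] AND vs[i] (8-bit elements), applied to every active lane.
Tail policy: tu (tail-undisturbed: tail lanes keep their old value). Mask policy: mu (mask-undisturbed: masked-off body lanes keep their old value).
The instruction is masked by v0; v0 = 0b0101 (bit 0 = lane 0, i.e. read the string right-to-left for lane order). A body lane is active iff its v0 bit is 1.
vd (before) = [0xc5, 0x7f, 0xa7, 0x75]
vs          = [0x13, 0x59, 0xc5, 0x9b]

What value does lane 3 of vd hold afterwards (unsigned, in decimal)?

vd[3] = 117

VLMAX = (128 × 1/4) / 8 = 4 lanes
vl ← min(8, 4) = 4
lane  0: and(0xc5,0x13) ⇒ 0x01
lane  1: mask-off/keep ⇒ 0x7f
lane  2: and(0xa7,0xc5) ⇒ 0x85
lane  3: mask-off/keep ⇒ 0x75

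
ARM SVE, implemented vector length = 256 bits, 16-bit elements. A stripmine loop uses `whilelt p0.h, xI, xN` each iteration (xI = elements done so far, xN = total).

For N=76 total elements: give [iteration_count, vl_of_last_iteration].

register lanes = 256/16 = 16
N=76: ⌈76/16⌉ = 5 iters; last vl = 76 − 4×16 = 12

[iterations, last_vl] = [5, 12]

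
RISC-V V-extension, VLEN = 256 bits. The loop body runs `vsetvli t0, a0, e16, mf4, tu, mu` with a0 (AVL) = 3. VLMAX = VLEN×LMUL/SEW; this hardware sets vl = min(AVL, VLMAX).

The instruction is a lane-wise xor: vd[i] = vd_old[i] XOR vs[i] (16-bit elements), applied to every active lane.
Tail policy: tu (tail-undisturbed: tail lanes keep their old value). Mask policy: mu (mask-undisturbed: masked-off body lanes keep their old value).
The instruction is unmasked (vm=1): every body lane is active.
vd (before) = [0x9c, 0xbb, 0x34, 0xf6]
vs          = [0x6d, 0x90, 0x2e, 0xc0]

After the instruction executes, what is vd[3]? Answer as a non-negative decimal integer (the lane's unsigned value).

lanes per group: 256·1/4/16 = 4
vl = min(AVL, VLMAX) = min(3, 4) = 3
vd[0] xor(0x9c,0x6d) -> 0xf1
vd[1] xor(0xbb,0x90) -> 0x2b
vd[2] xor(0x34,0x2e) -> 0x1a
vd[3] tail/keep -> 0xf6

vd[3] = 246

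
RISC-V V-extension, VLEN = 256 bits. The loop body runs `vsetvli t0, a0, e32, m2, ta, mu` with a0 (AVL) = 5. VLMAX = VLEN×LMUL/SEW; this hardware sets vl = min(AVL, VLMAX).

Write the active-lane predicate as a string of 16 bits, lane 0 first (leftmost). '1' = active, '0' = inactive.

VLMAX = (256 × 2) / 32 = 16 lanes
AVL=5 ≤ VLMAX=16, so vl = 5
bits (lane 0 leftmost): 1111100000000000

predicate = 1111100000000000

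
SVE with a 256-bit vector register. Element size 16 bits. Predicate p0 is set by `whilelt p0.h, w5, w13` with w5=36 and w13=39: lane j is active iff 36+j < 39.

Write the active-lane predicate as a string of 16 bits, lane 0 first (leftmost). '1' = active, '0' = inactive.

lane count: 256 div 16 = 16
active while 36+j < 39, i.e. j ∈ [0,3) capped at 16 ⇒ 3
bits (lane 0 leftmost): 1110000000000000

predicate = 1110000000000000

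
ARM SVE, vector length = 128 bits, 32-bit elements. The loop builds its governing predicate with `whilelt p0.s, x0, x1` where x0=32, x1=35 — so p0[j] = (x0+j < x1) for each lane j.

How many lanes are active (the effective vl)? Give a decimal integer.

vl = 3

lane count: 128 div 32 = 4
p0[j] = (32+j < 35); true for j=0..2 → 3 lanes set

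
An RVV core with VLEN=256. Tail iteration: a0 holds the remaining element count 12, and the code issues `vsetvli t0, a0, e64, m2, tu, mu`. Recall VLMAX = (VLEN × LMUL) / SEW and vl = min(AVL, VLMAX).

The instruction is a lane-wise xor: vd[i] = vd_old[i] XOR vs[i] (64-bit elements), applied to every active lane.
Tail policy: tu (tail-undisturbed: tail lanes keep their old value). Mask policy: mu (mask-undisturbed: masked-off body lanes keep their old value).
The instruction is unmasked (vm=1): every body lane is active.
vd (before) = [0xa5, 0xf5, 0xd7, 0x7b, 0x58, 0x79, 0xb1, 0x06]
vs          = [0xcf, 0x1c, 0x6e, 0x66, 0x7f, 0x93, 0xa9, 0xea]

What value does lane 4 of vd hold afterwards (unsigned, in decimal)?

lanes per group: 256·2/64 = 8
AVL=12 > VLMAX=8, so vl = 8
vd[0] xor(0xa5,0xcf) -> 0x6a
vd[1] xor(0xf5,0x1c) -> 0xe9
vd[2] xor(0xd7,0x6e) -> 0xb9
vd[3] xor(0x7b,0x66) -> 0x1d
vd[4] xor(0x58,0x7f) -> 0x27
vd[5] xor(0x79,0x93) -> 0xea
vd[6] xor(0xb1,0xa9) -> 0x18
vd[7] xor(0x06,0xea) -> 0xec

vd[4] = 39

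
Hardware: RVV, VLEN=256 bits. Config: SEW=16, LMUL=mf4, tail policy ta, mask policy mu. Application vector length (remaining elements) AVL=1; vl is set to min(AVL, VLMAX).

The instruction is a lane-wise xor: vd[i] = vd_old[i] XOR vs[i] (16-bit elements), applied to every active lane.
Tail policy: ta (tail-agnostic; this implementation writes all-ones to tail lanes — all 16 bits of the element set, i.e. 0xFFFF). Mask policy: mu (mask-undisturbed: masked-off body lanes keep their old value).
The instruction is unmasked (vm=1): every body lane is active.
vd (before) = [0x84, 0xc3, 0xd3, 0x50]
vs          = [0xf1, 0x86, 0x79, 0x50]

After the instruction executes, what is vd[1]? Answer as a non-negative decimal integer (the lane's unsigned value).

VLMAX = VLEN×LMUL/SEW = 256×1/4/16 = 4
AVL=1 ≤ VLMAX=4, so vl = 1
  i=0: xor(0x84,0xf1) → 117
  i=1: tail/ones → 65535
  i=2: tail/ones → 65535
  i=3: tail/ones → 65535

vd[1] = 65535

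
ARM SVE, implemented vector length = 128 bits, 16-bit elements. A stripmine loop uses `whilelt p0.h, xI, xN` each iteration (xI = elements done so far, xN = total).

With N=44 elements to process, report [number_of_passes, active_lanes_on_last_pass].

128-bit reg / 16-bit elem → 8 lanes
44 elements at 8/iter → 6 passes, remainder 4 on the last

[iterations, last_vl] = [6, 4]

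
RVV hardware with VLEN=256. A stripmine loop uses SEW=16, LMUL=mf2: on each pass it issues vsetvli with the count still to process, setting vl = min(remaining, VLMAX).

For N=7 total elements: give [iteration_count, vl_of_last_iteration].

[iterations, last_vl] = [1, 7]

lanes per group: 256·1/2/16 = 8
7 elements at 8/iter → 1 passes, remainder 7 on the last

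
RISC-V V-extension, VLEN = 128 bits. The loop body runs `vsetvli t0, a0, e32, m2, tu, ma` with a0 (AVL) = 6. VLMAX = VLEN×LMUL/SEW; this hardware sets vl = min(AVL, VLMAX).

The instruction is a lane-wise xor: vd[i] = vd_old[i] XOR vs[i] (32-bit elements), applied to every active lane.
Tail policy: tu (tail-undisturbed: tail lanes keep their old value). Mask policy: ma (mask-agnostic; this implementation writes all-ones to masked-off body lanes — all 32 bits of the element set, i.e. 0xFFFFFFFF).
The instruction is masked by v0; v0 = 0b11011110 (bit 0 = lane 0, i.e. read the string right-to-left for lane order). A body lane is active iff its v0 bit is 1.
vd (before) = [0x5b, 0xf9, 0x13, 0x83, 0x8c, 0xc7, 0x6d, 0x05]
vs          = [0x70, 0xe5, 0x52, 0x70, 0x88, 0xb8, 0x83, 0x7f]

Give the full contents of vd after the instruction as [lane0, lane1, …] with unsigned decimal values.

vd = [4294967295, 28, 65, 243, 4, 4294967295, 109, 5]

VLMAX = (128 × 2) / 32 = 8 lanes
AVL=6 ≤ VLMAX=8, so vl = 6
  i=0: mask-off/ones → 4294967295
  i=1: xor(0xf9,0xe5) → 28
  i=2: xor(0x13,0x52) → 65
  i=3: xor(0x83,0x70) → 243
  i=4: xor(0x8c,0x88) → 4
  i=5: mask-off/ones → 4294967295
  i=6: tail/keep → 109
  i=7: tail/keep → 5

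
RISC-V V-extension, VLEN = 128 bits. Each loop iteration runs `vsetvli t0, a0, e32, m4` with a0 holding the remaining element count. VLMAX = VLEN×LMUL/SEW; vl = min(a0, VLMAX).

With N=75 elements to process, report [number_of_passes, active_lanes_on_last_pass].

lanes per group: 128·4/32 = 16
iterations = ceil(75/16) = 5; final-pass vl = 11

[iterations, last_vl] = [5, 11]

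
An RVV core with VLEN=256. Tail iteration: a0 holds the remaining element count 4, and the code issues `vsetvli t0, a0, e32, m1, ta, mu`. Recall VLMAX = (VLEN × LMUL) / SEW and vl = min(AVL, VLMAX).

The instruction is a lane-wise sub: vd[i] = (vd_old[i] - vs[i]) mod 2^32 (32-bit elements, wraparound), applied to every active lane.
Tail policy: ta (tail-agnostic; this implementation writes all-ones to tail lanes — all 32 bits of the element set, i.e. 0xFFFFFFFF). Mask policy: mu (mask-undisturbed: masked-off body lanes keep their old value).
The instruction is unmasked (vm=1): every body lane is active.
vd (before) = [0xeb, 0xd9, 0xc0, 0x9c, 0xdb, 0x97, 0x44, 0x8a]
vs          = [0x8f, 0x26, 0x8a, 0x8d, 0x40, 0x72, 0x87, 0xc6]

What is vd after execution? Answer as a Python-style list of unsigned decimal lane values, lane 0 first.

VLMAX = (256 × 1) / 32 = 8 lanes
AVL=4 ≤ VLMAX=8, so vl = 4
[0] sub(0xeb,0x8f) = 0x5c
[1] sub(0xd9,0x26) = 0xb3
[2] sub(0xc0,0x8a) = 0x36
[3] sub(0x9c,0x8d) = 0x0f
[4] tail/ones = 0xffffffff
[5] tail/ones = 0xffffffff
[6] tail/ones = 0xffffffff
[7] tail/ones = 0xffffffff

vd = [92, 179, 54, 15, 4294967295, 4294967295, 4294967295, 4294967295]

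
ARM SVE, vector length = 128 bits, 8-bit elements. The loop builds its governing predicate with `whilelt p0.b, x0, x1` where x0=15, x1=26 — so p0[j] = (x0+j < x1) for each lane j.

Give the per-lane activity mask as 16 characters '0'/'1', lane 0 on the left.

predicate = 1111111111100000

128-bit reg / 8-bit elem → 16 lanes
p0[j] = (15+j < 26); true for j=0..10 → 11 lanes set
bits (lane 0 leftmost): 1111111111100000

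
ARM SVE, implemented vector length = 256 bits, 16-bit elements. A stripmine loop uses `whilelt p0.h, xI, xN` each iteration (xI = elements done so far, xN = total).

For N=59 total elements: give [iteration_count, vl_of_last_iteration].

[iterations, last_vl] = [4, 11]

lane count: 256 div 16 = 16
N=59: ⌈59/16⌉ = 4 iters; last vl = 59 − 3×16 = 11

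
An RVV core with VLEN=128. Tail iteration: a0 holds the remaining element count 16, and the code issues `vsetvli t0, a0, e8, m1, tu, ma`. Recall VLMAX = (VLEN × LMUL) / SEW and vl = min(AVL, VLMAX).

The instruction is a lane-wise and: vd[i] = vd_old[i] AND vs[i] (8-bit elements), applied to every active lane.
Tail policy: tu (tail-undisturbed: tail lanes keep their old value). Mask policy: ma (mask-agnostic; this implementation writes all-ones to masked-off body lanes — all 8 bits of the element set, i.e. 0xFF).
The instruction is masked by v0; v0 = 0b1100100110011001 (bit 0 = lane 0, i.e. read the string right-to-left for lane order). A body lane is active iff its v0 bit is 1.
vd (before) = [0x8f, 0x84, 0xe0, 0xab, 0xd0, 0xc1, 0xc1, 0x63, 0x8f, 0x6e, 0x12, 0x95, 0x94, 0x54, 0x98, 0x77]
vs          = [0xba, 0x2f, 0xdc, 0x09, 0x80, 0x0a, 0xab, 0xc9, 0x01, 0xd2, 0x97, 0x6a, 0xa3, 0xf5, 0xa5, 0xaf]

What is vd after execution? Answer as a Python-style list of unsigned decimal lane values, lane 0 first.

vd = [138, 255, 255, 9, 128, 255, 255, 65, 1, 255, 255, 0, 255, 255, 128, 39]

VLMAX = VLEN×LMUL/SEW = 128×1/8 = 16
AVL=16 ≤ VLMAX=16, so vl = 16
vd[0] and(0x8f,0xba) -> 0x8a
vd[1] mask-off/ones -> 0xff
vd[2] mask-off/ones -> 0xff
vd[3] and(0xab,0x09) -> 0x09
vd[4] and(0xd0,0x80) -> 0x80
vd[5] mask-off/ones -> 0xff
vd[6] mask-off/ones -> 0xff
vd[7] and(0x63,0xc9) -> 0x41
vd[8] and(0x8f,0x01) -> 0x01
vd[9] mask-off/ones -> 0xff
vd[10] mask-off/ones -> 0xff
vd[11] and(0x95,0x6a) -> 0x00
vd[12] mask-off/ones -> 0xff
vd[13] mask-off/ones -> 0xff
vd[14] and(0x98,0xa5) -> 0x80
vd[15] and(0x77,0xaf) -> 0x27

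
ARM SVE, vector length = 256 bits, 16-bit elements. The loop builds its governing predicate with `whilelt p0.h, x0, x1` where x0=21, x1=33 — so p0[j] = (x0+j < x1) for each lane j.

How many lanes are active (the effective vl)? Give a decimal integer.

vl = 12

256-bit reg / 16-bit elem → 16 lanes
whilelt: lane j active iff 21+j < 33 → j < 12 → 12 active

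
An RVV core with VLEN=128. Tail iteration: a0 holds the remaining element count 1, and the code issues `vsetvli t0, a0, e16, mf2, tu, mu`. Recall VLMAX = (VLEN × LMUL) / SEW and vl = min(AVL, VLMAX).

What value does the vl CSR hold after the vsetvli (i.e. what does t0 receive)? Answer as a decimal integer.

vl = 1

VLMAX = (128 × 1/2) / 16 = 4 lanes
vl ← min(1, 4) = 1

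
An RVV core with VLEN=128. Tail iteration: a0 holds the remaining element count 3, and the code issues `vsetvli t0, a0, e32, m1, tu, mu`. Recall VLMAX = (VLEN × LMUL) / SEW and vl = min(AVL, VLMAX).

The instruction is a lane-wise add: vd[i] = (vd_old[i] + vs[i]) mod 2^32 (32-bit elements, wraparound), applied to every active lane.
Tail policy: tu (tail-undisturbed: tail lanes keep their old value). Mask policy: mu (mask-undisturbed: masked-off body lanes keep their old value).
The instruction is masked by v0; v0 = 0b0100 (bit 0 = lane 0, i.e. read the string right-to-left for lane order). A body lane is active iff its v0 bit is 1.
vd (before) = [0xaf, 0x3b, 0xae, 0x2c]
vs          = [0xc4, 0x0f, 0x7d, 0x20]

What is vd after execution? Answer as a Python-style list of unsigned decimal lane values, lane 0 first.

vd = [175, 59, 299, 44]

VLMAX = VLEN×LMUL/SEW = 128×1/32 = 4
AVL=3 ≤ VLMAX=4, so vl = 3
[0] mask-off/keep = 0xaf
[1] mask-off/keep = 0x3b
[2] add(0xae,0x7d) = 0x12b
[3] tail/keep = 0x2c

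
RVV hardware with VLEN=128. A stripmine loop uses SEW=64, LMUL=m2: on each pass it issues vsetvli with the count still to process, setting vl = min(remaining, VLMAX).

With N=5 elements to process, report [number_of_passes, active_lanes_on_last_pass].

VLMAX = VLEN×LMUL/SEW = 128×2/64 = 4
iterations = ceil(5/4) = 2; final-pass vl = 1

[iterations, last_vl] = [2, 1]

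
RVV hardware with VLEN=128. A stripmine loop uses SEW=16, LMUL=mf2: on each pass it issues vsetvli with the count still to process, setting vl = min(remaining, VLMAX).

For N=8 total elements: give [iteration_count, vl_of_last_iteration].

[iterations, last_vl] = [2, 4]

VLMAX = (128 × 1/2) / 16 = 4 lanes
8 elements at 4/iter → 2 passes, remainder 4 on the last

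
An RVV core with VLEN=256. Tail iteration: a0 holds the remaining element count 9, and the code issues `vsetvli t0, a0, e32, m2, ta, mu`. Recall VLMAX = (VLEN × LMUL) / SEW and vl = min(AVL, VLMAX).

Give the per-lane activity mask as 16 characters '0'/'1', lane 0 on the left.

predicate = 1111111110000000

VLMAX = VLEN×LMUL/SEW = 256×2/32 = 16
AVL=9 ≤ VLMAX=16, so vl = 9
bits (lane 0 leftmost): 1111111110000000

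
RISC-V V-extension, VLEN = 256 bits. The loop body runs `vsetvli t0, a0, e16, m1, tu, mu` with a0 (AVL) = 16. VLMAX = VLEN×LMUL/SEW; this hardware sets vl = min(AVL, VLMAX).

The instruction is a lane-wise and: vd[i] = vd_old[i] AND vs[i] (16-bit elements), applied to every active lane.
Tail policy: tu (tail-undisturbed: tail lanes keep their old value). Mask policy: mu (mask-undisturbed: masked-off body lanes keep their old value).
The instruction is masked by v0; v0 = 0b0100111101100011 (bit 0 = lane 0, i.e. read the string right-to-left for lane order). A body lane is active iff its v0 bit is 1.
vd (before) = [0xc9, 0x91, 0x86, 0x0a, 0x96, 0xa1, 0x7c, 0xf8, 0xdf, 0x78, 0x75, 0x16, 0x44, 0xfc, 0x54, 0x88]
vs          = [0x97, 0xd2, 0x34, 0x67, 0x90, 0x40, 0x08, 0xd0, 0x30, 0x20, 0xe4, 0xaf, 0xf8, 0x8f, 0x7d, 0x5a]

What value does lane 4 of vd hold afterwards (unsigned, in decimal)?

vd[4] = 150

VLMAX = VLEN×LMUL/SEW = 256×1/16 = 16
vl = min(AVL, VLMAX) = min(16, 16) = 16
[0] and(0xc9,0x97) = 0x81
[1] and(0x91,0xd2) = 0x90
[2] mask-off/keep = 0x86
[3] mask-off/keep = 0x0a
[4] mask-off/keep = 0x96
[5] and(0xa1,0x40) = 0x00
[6] and(0x7c,0x08) = 0x08
[7] mask-off/keep = 0xf8
[8] and(0xdf,0x30) = 0x10
[9] and(0x78,0x20) = 0x20
[10] and(0x75,0xe4) = 0x64
[11] and(0x16,0xaf) = 0x06
[12] mask-off/keep = 0x44
[13] mask-off/keep = 0xfc
[14] and(0x54,0x7d) = 0x54
[15] mask-off/keep = 0x88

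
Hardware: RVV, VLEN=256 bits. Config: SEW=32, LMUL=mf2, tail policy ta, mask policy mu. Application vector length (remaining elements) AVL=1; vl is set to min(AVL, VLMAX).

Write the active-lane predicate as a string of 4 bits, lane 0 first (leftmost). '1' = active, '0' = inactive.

predicate = 1000

VLMAX = (256 × 1/2) / 32 = 4 lanes
AVL=1 ≤ VLMAX=4, so vl = 1
bits (lane 0 leftmost): 1000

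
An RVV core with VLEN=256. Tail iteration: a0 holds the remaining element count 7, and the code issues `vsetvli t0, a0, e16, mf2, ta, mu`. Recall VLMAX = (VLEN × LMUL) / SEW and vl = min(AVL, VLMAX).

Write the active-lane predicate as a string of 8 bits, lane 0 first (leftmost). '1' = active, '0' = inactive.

predicate = 11111110

VLMAX = VLEN×LMUL/SEW = 256×1/2/16 = 8
AVL=7 ≤ VLMAX=8, so vl = 7
bits (lane 0 leftmost): 11111110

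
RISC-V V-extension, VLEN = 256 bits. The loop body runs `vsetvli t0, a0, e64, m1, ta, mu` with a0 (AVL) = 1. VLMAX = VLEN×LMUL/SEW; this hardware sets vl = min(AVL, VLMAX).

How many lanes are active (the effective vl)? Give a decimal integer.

vl = 1

VLMAX = (256 × 1) / 64 = 4 lanes
vl ← min(1, 4) = 1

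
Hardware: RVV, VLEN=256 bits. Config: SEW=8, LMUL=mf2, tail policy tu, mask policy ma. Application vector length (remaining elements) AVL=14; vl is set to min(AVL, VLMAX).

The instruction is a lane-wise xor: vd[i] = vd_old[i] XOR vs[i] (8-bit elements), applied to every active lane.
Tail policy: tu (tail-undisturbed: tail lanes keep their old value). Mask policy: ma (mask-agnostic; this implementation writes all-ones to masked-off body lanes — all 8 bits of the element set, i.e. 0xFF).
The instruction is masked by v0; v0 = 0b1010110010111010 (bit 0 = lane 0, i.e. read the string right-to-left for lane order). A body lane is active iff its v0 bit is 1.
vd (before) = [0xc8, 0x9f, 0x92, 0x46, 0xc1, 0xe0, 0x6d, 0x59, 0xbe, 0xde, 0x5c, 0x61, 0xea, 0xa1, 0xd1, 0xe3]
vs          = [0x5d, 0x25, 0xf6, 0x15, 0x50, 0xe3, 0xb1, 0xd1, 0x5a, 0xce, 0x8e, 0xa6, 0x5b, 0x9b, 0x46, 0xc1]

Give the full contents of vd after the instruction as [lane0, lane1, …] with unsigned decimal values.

vd = [255, 186, 255, 83, 145, 3, 255, 136, 255, 255, 210, 199, 255, 58, 209, 227]

lanes per group: 256·1/2/8 = 16
vl ← min(14, 16) = 14
[0] mask-off/ones = 0xff
[1] xor(0x9f,0x25) = 0xba
[2] mask-off/ones = 0xff
[3] xor(0x46,0x15) = 0x53
[4] xor(0xc1,0x50) = 0x91
[5] xor(0xe0,0xe3) = 0x03
[6] mask-off/ones = 0xff
[7] xor(0x59,0xd1) = 0x88
[8] mask-off/ones = 0xff
[9] mask-off/ones = 0xff
[10] xor(0x5c,0x8e) = 0xd2
[11] xor(0x61,0xa6) = 0xc7
[12] mask-off/ones = 0xff
[13] xor(0xa1,0x9b) = 0x3a
[14] tail/keep = 0xd1
[15] tail/keep = 0xe3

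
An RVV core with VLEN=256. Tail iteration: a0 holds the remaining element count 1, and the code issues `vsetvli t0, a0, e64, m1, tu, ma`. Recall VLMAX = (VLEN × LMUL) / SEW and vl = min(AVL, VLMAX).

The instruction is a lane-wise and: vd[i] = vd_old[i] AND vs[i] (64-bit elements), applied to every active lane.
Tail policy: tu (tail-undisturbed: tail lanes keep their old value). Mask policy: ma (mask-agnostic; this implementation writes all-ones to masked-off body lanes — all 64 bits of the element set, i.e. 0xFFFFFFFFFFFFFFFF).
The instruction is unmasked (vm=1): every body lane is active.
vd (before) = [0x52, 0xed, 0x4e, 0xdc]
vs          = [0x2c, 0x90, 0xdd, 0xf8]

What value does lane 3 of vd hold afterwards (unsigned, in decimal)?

vd[3] = 220

lanes per group: 256·1/64 = 4
vl ← min(1, 4) = 1
lane  0: and(0x52,0x2c) ⇒ 0x00
lane  1: tail/keep ⇒ 0xed
lane  2: tail/keep ⇒ 0x4e
lane  3: tail/keep ⇒ 0xdc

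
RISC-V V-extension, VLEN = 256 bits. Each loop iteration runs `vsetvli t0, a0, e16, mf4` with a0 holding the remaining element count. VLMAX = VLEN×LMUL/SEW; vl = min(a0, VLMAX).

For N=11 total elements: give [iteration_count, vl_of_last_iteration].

[iterations, last_vl] = [3, 3]

VLMAX = VLEN×LMUL/SEW = 256×1/4/16 = 4
iterations = ceil(11/4) = 3; final-pass vl = 3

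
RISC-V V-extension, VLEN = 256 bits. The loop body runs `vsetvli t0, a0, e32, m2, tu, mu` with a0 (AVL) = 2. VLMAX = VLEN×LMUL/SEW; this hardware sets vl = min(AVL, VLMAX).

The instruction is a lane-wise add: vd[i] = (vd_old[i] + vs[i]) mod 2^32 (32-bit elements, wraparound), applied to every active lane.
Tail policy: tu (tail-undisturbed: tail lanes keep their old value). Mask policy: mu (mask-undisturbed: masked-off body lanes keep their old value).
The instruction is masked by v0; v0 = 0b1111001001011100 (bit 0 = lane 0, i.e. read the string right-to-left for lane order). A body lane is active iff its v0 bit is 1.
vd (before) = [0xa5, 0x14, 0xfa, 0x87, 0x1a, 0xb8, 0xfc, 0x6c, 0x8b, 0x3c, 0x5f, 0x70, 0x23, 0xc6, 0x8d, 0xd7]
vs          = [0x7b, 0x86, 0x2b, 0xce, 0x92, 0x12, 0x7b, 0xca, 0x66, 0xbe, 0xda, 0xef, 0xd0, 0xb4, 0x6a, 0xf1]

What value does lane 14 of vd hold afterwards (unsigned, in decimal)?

lanes per group: 256·2/32 = 16
vl = min(AVL, VLMAX) = min(2, 16) = 2
lane  0: mask-off/keep ⇒ 0xa5
lane  1: mask-off/keep ⇒ 0x14
lane  2: tail/keep ⇒ 0xfa
lane  3: tail/keep ⇒ 0x87
lane  4: tail/keep ⇒ 0x1a
lane  5: tail/keep ⇒ 0xb8
lane  6: tail/keep ⇒ 0xfc
lane  7: tail/keep ⇒ 0x6c
lane  8: tail/keep ⇒ 0x8b
lane  9: tail/keep ⇒ 0x3c
lane 10: tail/keep ⇒ 0x5f
lane 11: tail/keep ⇒ 0x70
lane 12: tail/keep ⇒ 0x23
lane 13: tail/keep ⇒ 0xc6
lane 14: tail/keep ⇒ 0x8d
lane 15: tail/keep ⇒ 0xd7

vd[14] = 141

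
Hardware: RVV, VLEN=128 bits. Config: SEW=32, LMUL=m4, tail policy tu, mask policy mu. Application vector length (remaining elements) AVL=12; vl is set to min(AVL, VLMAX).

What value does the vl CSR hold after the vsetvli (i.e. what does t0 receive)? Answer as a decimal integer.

VLMAX = (128 × 4) / 32 = 16 lanes
vl = min(AVL, VLMAX) = min(12, 16) = 12

vl = 12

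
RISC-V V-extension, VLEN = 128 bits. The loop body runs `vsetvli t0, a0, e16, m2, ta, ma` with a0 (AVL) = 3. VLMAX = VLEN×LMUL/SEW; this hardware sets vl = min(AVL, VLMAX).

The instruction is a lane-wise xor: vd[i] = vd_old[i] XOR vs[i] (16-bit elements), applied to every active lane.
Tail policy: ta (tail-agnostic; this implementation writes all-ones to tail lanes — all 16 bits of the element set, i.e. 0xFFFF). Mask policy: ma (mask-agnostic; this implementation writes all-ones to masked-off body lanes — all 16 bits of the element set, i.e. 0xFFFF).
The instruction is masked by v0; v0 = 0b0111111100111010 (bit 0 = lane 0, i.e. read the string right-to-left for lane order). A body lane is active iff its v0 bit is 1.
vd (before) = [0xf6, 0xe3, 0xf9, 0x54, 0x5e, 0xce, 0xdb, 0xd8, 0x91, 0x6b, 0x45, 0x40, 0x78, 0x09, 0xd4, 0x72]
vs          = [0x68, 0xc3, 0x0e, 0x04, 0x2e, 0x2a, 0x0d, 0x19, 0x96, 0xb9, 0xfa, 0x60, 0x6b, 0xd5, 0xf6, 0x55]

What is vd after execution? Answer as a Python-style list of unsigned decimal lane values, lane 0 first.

VLMAX = (128 × 2) / 16 = 16 lanes
AVL=3 ≤ VLMAX=16, so vl = 3
vd[0] mask-off/ones -> 0xffff
vd[1] xor(0xe3,0xc3) -> 0x20
vd[2] mask-off/ones -> 0xffff
vd[3] tail/ones -> 0xffff
vd[4] tail/ones -> 0xffff
vd[5] tail/ones -> 0xffff
vd[6] tail/ones -> 0xffff
vd[7] tail/ones -> 0xffff
vd[8] tail/ones -> 0xffff
vd[9] tail/ones -> 0xffff
vd[10] tail/ones -> 0xffff
vd[11] tail/ones -> 0xffff
vd[12] tail/ones -> 0xffff
vd[13] tail/ones -> 0xffff
vd[14] tail/ones -> 0xffff
vd[15] tail/ones -> 0xffff

vd = [65535, 32, 65535, 65535, 65535, 65535, 65535, 65535, 65535, 65535, 65535, 65535, 65535, 65535, 65535, 65535]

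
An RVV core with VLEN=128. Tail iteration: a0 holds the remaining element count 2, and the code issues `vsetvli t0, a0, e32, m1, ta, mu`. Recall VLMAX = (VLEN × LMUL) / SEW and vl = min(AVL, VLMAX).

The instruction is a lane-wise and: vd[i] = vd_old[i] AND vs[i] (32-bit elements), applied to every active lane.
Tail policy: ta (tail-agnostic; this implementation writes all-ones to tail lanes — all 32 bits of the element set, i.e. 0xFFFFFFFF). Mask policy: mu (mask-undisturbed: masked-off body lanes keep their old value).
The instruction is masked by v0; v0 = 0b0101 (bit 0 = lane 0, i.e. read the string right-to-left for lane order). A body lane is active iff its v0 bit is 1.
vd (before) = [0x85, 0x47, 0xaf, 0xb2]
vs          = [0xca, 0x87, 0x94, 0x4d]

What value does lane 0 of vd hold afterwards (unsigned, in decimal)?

vd[0] = 128

VLMAX = (128 × 1) / 32 = 4 lanes
vl ← min(2, 4) = 2
[0] and(0x85,0xca) = 0x80
[1] mask-off/keep = 0x47
[2] tail/ones = 0xffffffff
[3] tail/ones = 0xffffffff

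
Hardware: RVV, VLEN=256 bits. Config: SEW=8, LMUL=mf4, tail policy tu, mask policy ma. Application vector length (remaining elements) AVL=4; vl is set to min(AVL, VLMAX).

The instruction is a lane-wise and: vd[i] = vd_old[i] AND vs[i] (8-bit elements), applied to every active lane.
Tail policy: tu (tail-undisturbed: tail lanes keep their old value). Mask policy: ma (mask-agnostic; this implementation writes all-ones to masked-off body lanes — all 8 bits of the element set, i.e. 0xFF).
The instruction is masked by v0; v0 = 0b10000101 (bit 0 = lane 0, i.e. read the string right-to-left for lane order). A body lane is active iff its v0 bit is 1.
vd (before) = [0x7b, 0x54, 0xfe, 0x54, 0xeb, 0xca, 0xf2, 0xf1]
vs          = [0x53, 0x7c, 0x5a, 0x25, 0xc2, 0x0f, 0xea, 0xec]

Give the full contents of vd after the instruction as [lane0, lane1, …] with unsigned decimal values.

vd = [83, 255, 90, 255, 235, 202, 242, 241]

lanes per group: 256·1/4/8 = 8
AVL=4 ≤ VLMAX=8, so vl = 4
lane  0: and(0x7b,0x53) ⇒ 0x53
lane  1: mask-off/ones ⇒ 0xff
lane  2: and(0xfe,0x5a) ⇒ 0x5a
lane  3: mask-off/ones ⇒ 0xff
lane  4: tail/keep ⇒ 0xeb
lane  5: tail/keep ⇒ 0xca
lane  6: tail/keep ⇒ 0xf2
lane  7: tail/keep ⇒ 0xf1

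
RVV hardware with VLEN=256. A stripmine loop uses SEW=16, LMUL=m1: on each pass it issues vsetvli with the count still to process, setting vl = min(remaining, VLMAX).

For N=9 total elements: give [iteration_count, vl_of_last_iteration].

VLMAX = (256 × 1) / 16 = 16 lanes
9 elements at 16/iter → 1 passes, remainder 9 on the last

[iterations, last_vl] = [1, 9]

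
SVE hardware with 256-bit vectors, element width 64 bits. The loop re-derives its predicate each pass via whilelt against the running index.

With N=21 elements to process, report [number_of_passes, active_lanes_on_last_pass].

256-bit reg / 64-bit elem → 4 lanes
21 elements at 4/iter → 6 passes, remainder 1 on the last

[iterations, last_vl] = [6, 1]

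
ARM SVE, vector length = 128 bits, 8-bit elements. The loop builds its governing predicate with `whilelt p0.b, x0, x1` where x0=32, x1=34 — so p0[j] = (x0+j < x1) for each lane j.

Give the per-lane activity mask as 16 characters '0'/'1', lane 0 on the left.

predicate = 1100000000000000

register lanes = 128/8 = 16
whilelt: lane j active iff 32+j < 34 → j < 2 → 2 active
bits (lane 0 leftmost): 1100000000000000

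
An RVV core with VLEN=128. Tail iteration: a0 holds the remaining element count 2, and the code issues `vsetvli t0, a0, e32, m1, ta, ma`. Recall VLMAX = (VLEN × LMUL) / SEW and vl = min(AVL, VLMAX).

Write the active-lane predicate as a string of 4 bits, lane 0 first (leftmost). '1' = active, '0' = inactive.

lanes per group: 128·1/32 = 4
AVL=2 ≤ VLMAX=4, so vl = 2
bits (lane 0 leftmost): 1100

predicate = 1100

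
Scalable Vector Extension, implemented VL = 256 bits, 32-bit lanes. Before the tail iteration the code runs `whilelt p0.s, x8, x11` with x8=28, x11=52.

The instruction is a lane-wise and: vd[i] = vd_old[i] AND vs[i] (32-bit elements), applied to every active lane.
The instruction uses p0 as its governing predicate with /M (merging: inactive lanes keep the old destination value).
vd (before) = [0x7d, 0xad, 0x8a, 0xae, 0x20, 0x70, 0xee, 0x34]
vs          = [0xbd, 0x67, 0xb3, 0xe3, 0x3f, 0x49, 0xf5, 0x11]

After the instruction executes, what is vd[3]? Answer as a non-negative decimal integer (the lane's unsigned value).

vd[3] = 162

lane count: 256 div 32 = 8
active while 28+j < 52, i.e. j ∈ [0,24) capped at 8 ⇒ 8
  i=0: and(0x7d,0xbd) → 61
  i=1: and(0xad,0x67) → 37
  i=2: and(0x8a,0xb3) → 130
  i=3: and(0xae,0xe3) → 162
  i=4: and(0x20,0x3f) → 32
  i=5: and(0x70,0x49) → 64
  i=6: and(0xee,0xf5) → 228
  i=7: and(0x34,0x11) → 16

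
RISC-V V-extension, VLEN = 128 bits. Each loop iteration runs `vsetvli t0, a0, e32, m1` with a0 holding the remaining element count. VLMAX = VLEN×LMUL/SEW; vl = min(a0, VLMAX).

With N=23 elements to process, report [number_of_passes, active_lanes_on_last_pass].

VLMAX = VLEN×LMUL/SEW = 128×1/32 = 4
23 elements at 4/iter → 6 passes, remainder 3 on the last

[iterations, last_vl] = [6, 3]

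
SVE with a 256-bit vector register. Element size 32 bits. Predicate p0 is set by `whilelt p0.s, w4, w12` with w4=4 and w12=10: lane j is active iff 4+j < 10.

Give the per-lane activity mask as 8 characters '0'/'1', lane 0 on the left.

predicate = 11111100

256-bit reg / 32-bit elem → 8 lanes
active while 4+j < 10, i.e. j ∈ [0,6) capped at 8 ⇒ 6
bits (lane 0 leftmost): 11111100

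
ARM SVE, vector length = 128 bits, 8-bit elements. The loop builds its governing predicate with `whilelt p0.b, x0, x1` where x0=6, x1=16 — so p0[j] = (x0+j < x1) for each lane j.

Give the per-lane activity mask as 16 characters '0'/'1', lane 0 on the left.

register lanes = 128/8 = 16
whilelt: lane j active iff 6+j < 16 → j < 10 → 10 active
bits (lane 0 leftmost): 1111111111000000

predicate = 1111111111000000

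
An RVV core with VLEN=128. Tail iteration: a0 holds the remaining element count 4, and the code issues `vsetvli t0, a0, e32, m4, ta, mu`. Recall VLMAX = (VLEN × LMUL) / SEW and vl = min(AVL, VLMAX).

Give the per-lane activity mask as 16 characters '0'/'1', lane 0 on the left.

lanes per group: 128·4/32 = 16
vl ← min(4, 16) = 4
bits (lane 0 leftmost): 1111000000000000

predicate = 1111000000000000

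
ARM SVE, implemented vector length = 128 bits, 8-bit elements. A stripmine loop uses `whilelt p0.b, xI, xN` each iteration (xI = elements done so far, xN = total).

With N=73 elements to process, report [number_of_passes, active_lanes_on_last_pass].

[iterations, last_vl] = [5, 9]

128-bit reg / 8-bit elem → 16 lanes
iterations = ceil(73/16) = 5; final-pass vl = 9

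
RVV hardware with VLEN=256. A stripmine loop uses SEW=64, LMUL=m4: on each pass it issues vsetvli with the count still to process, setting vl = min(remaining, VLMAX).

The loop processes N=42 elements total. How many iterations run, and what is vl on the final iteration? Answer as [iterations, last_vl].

[iterations, last_vl] = [3, 10]

VLMAX = (256 × 4) / 64 = 16 lanes
42 elements at 16/iter → 3 passes, remainder 10 on the last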